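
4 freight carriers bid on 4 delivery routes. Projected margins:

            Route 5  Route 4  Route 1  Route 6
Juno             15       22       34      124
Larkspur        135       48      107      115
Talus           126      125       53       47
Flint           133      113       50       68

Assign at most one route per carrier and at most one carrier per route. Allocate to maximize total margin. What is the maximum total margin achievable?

Max total: $489k

Optimal: Juno→Route 6 ($124k), Larkspur→Route 1 ($107k), Talus→Route 4 ($125k), Flint→Route 5 ($133k) — total 124+107+125+133 = $489k.
Row-greedy (each carrier in turn takes its best remaining route) gives $434k, worse by 55.
Next-best assignment: Juno→Route 6, Larkspur→Route 1, Talus→Route 5, Flint→Route 4 = $470k.
Checked against all permutations: $489k is optimal.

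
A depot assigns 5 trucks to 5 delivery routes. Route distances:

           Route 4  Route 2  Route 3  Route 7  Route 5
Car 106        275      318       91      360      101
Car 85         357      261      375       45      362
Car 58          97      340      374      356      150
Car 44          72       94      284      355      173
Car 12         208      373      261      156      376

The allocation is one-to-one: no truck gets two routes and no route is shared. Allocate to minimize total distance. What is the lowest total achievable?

Minimum total: 588 km

Optimal: Car 106→Route 3 (91 km), Car 85→Route 7 (45 km), Car 58→Route 5 (150 km), Car 44→Route 2 (94 km), Car 12→Route 4 (208 km) — total 91+45+150+94+208 = 588 km.
Row-greedy (each truck in turn takes its cheapest remaining route) gives 703 km, worse by 115.
Next-best assignment: Car 106→Route 5, Car 85→Route 7, Car 58→Route 4, Car 44→Route 2, Car 12→Route 3 = 598 km.
Every other assignment is strictly worse.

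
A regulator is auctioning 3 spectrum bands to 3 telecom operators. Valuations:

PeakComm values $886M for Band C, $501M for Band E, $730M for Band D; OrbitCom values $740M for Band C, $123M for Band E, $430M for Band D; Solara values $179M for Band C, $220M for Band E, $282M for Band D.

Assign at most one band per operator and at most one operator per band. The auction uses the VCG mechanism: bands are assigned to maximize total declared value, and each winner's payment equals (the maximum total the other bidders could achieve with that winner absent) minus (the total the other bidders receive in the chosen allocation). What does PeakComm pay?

PeakComm pays $62M.

Efficient allocation: PeakComm→Band D ($730M), OrbitCom→Band C ($740M), Solara→Band E ($220M); total welfare W = $1690M.
PeakComm receives Band D at value $730M, so the others get W − 730 = $960M.
Without PeakComm: best allocation of the remaining 2 bidders over all 3 bands is OrbitCom→Band C ($740M), Solara→Band D ($282M), total $1022M.
VCG payment = (others' best without PeakComm) − (others' welfare with PeakComm) = 1022 − 960 = $62M.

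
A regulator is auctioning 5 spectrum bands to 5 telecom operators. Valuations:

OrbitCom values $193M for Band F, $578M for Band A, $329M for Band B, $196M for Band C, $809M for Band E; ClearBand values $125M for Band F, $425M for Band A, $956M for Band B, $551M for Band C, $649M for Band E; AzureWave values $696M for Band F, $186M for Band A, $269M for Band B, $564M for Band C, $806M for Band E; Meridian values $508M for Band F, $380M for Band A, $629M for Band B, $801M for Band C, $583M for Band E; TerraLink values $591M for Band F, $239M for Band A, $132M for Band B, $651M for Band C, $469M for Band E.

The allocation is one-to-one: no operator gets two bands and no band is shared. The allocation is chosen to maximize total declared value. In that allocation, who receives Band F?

This is the linear assignment problem.
Optimal: OrbitCom→Band A ($578M), ClearBand→Band B ($956M), AzureWave→Band E ($806M), Meridian→Band C ($801M), TerraLink→Band F ($591M) — total 578+956+806+801+591 = $3732M.
Max-entry greedy (repeatedly take the single best remaining cell) gives $3501M, worse by 231.
Next-best assignment: OrbitCom→Band E, ClearBand→Band B, AzureWave→Band F, Meridian→Band C, TerraLink→Band A = $3501M.
No other one-to-one assignment exceeds $3732M.
TerraLink's own top band is Band C ($651M), but forcing TerraLink→Band C and reassigning the rest optimally gives only $3499M — worse by 233.

TerraLink receives Band F.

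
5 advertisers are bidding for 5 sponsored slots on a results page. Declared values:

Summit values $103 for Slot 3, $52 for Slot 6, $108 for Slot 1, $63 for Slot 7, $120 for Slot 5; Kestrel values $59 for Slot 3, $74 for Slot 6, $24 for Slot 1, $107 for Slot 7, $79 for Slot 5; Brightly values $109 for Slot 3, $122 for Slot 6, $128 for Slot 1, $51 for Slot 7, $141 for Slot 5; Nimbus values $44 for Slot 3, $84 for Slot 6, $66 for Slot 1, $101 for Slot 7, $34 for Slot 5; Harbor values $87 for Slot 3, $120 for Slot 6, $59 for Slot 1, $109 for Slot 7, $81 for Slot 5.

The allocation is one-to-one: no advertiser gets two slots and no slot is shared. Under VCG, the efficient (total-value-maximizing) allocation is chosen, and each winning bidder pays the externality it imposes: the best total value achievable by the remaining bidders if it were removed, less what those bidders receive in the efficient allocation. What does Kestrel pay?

Efficient allocation: Summit→Slot 3 ($103), Kestrel→Slot 7 ($107), Brightly→Slot 5 ($141), Nimbus→Slot 1 ($66), Harbor→Slot 6 ($120); total welfare W = $537.
Kestrel receives Slot 7 at value $107, so the others get W − 107 = $430.
Without Kestrel: best allocation of the remaining 4 bidders over all 5 slots is Summit→Slot 1 ($108), Brightly→Slot 5 ($141), Nimbus→Slot 7 ($101), Harbor→Slot 6 ($120), total $470.
VCG payment = (others' best without Kestrel) − (others' welfare with Kestrel) = 470 − 430 = $40.

Kestrel pays $40.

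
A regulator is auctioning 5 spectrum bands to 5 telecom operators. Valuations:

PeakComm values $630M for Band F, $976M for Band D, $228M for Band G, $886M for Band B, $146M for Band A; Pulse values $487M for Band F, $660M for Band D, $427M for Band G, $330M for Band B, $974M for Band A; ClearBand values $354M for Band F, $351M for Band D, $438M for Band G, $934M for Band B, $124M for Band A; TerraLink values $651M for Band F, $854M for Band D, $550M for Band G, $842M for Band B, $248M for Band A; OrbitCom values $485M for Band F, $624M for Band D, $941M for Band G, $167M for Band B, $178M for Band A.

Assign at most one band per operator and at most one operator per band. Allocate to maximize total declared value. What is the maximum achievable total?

Optimal: PeakComm→Band D ($976M), Pulse→Band A ($974M), ClearBand→Band B ($934M), TerraLink→Band F ($651M), OrbitCom→Band G ($941M) — total 976+974+934+651+941 = $4476M.
Next-best assignment: PeakComm→Band F, Pulse→Band A, ClearBand→Band B, TerraLink→Band D, OrbitCom→Band G = $4333M.
No other one-to-one assignment exceeds $4476M.

Max total: $4476M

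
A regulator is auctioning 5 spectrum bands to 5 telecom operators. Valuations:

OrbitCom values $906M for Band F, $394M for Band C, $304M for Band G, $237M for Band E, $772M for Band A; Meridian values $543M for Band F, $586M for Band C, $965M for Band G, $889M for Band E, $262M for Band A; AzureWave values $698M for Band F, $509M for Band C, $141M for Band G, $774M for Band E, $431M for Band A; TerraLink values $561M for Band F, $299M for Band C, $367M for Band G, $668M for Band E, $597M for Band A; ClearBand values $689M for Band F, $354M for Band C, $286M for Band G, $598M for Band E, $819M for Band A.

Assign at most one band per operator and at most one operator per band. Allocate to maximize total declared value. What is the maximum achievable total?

Maximum total: $3867M

Optimal: OrbitCom→Band F ($906M), Meridian→Band G ($965M), AzureWave→Band C ($509M), TerraLink→Band E ($668M), ClearBand→Band A ($819M) — total 906+965+509+668+819 = $3867M.
Row-greedy (each operator in turn takes its best remaining band) gives $3596M, worse by 271.
Next-best assignment: OrbitCom→Band F, Meridian→Band G, AzureWave→Band E, TerraLink→Band C, ClearBand→Band A = $3763M.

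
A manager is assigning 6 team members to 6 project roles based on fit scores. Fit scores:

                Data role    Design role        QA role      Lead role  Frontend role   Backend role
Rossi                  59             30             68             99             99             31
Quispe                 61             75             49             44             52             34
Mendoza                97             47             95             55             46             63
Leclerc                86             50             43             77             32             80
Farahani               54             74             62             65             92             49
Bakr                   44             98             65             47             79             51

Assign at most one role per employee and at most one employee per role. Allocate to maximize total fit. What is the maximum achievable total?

Max total: 525 pts

Treat this as an assignment problem: match each employee to one role.
Optimal: Rossi→Lead role (99 pts), Quispe→Data role (61 pts), Mendoza→QA role (95 pts), Leclerc→Backend role (80 pts), Farahani→Frontend role (92 pts), Bakr→Design role (98 pts) — total 99+61+95+80+92+98 = 525 pts.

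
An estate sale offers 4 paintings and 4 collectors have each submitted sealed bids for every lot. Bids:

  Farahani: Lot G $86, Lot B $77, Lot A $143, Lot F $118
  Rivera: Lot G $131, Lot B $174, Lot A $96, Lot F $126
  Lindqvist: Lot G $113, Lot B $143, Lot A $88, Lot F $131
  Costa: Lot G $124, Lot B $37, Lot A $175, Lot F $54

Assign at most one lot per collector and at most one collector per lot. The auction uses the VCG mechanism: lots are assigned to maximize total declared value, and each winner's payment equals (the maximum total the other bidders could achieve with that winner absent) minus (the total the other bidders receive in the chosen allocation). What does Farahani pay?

Efficient allocation: Farahani→Lot F ($118), Rivera→Lot B ($174), Lindqvist→Lot G ($113), Costa→Lot A ($175); total welfare W = $580.
Farahani receives Lot F at value $118, so the others get W − 118 = $462.
Without Farahani: best allocation of the remaining 3 bidders over all 4 lots is Rivera→Lot B ($174), Lindqvist→Lot F ($131), Costa→Lot A ($175), total $480.
VCG payment = (others' best without Farahani) − (others' welfare with Farahani) = 480 − 462 = $18.

Farahani pays $18.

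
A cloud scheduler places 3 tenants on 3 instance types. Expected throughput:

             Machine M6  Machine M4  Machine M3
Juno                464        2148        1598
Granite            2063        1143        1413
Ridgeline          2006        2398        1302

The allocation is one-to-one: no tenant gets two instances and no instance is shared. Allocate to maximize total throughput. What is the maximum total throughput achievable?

This is the linear assignment problem.
Optimal: Juno→Machine M3 (1598 ops/s), Granite→Machine M6 (2063 ops/s), Ridgeline→Machine M4 (2398 ops/s) — total 1598+2063+2398 = 6059 ops/s.

Maximum total: 6059 ops/s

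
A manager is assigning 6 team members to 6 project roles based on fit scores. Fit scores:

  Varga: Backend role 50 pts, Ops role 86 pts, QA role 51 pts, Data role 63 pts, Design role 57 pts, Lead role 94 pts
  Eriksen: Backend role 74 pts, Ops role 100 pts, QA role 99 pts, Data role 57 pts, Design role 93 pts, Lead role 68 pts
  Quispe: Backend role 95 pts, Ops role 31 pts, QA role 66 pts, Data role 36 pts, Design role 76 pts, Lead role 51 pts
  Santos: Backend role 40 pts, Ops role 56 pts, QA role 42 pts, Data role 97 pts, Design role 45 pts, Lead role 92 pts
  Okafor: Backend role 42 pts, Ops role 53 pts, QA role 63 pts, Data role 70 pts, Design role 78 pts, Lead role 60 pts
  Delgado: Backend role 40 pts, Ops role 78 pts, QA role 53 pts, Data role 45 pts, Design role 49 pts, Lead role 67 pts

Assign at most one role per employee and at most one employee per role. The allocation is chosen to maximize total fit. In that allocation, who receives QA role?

Eriksen receives QA role.

Optimal: Varga→Lead role (94 pts), Eriksen→QA role (99 pts), Quispe→Backend role (95 pts), Santos→Data role (97 pts), Okafor→Design role (78 pts), Delgado→Ops role (78 pts) — total 94+99+95+97+78+78 = 541 pts.
Row-greedy (each employee in turn takes its best remaining role) gives 517 pts, worse by 24.
Next-best assignment: Varga→Ops role, Eriksen→QA role, Quispe→Backend role, Santos→Data role, Okafor→Design role, Delgado→Lead role = 522 pts.
Swapping Santos↔Quispe (Santos→Backend role 40 pts, Quispe→Data role 36 pts) loses 116.
Eriksen's own top role is Ops role (100 pts), but forcing Eriksen→Ops role and reassigning the rest optimally gives only 517 pts — worse by 24.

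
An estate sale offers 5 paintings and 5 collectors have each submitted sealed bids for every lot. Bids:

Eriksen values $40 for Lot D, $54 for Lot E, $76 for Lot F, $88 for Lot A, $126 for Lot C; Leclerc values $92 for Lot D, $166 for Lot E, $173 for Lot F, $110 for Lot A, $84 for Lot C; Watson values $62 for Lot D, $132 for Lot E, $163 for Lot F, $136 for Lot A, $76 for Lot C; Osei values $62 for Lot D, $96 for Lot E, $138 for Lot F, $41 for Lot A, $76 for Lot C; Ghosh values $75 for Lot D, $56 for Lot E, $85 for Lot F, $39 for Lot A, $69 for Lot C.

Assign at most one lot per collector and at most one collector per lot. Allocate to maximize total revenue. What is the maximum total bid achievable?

Maximum total: $641

Optimal: Eriksen→Lot C ($126), Leclerc→Lot E ($166), Watson→Lot A ($136), Osei→Lot F ($138), Ghosh→Lot D ($75) — total 126+166+136+138+75 = $641.
Max-entry greedy (repeatedly take the single best remaining cell) gives $606, worse by 35.
Next-best assignment: Eriksen→Lot C, Leclerc→Lot F, Watson→Lot A, Osei→Lot E, Ghosh→Lot D = $606.
Swapping Eriksen↔Ghosh (Eriksen→Lot D $40, Ghosh→Lot C $69) loses 92.
Checked against all permutations: $641 is optimal.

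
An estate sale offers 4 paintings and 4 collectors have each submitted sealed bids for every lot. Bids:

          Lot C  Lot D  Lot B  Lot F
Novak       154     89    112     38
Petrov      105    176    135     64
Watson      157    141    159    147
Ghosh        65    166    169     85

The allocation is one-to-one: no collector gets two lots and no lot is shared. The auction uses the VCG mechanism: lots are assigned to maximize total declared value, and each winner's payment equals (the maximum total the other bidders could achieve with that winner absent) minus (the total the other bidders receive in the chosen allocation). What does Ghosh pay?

Efficient allocation: Novak→Lot C ($154), Petrov→Lot D ($176), Watson→Lot F ($147), Ghosh→Lot B ($169); total welfare W = $646.
Ghosh receives Lot B at value $169, so the others get W − 169 = $477.
Without Ghosh: best allocation of the remaining 3 bidders over all 4 lots is Novak→Lot C ($154), Petrov→Lot D ($176), Watson→Lot B ($159), total $489.
VCG payment = (others' best without Ghosh) − (others' welfare with Ghosh) = 489 − 477 = $12.

Ghosh pays $12.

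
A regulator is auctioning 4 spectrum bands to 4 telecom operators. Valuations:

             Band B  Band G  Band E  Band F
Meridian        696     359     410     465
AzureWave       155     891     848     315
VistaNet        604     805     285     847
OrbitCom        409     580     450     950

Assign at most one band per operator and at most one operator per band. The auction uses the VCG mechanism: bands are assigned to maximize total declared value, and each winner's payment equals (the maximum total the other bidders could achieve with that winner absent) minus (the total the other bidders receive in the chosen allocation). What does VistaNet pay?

Efficient allocation: Meridian→Band B ($696M), AzureWave→Band E ($848M), VistaNet→Band G ($805M), OrbitCom→Band F ($950M); total welfare W = $3299M.
VistaNet receives Band G at value $805M, so the others get W − 805 = $2494M.
Without VistaNet: best allocation of the remaining 3 bidders over all 4 bands is Meridian→Band B ($696M), AzureWave→Band G ($891M), OrbitCom→Band F ($950M), total $2537M.
VCG payment = (others' best without VistaNet) − (others' welfare with VistaNet) = 2537 − 2494 = $43M.

VistaNet pays $43M.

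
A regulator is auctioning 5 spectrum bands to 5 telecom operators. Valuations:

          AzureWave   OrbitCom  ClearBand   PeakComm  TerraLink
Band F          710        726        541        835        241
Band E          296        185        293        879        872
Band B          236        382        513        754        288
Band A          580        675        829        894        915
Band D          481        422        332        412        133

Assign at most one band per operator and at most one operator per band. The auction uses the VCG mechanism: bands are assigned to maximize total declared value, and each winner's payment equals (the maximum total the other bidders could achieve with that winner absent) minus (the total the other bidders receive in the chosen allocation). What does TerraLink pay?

Efficient allocation: AzureWave→Band D ($481M), OrbitCom→Band F ($726M), ClearBand→Band A ($829M), PeakComm→Band B ($754M), TerraLink→Band E ($872M); total welfare W = $3662M.
TerraLink receives Band E at value $872M, so the others get W − 872 = $2790M.
Without TerraLink: best allocation of the remaining 4 bidders over all 5 bands is AzureWave→Band D ($481M), OrbitCom→Band F ($726M), ClearBand→Band A ($829M), PeakComm→Band E ($879M), total $2915M.
VCG payment = (others' best without TerraLink) − (others' welfare with TerraLink) = 2915 − 2790 = $125M.

TerraLink pays $125M.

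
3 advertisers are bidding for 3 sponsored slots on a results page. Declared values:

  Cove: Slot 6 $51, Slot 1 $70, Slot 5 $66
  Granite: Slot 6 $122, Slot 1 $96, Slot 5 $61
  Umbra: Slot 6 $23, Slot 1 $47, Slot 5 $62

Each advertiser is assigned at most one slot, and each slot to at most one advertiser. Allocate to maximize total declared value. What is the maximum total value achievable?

Optimal: Cove→Slot 1 ($70), Granite→Slot 6 ($122), Umbra→Slot 5 ($62) — total 70+122+62 = $254.
Every other assignment is strictly worse.

Max total: $254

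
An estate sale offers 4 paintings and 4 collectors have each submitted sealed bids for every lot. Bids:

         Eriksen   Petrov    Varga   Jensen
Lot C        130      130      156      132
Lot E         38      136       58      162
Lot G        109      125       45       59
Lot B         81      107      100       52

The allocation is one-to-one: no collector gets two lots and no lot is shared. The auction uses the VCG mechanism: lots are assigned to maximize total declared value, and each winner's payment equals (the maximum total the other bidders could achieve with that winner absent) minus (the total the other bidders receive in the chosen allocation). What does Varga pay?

Efficient allocation: Eriksen→Lot G ($109), Petrov→Lot B ($107), Varga→Lot C ($156), Jensen→Lot E ($162); total welfare W = $534.
Varga receives Lot C at value $156, so the others get W − 156 = $378.
Without Varga: best allocation of the remaining 3 bidders over all 4 lots is Eriksen→Lot C ($130), Petrov→Lot G ($125), Jensen→Lot E ($162), total $417.
VCG payment = (others' best without Varga) − (others' welfare with Varga) = 417 − 378 = $39.

Varga pays $39.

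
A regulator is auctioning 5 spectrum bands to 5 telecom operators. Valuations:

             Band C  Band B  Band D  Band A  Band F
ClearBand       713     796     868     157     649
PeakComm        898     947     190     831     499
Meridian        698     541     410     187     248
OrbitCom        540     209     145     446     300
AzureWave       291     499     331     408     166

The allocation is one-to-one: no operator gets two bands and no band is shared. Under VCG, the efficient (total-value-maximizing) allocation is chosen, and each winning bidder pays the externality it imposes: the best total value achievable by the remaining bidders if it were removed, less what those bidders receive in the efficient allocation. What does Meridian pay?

Meridian pays $240M.

Efficient allocation: ClearBand→Band D ($868M), PeakComm→Band B ($947M), Meridian→Band C ($698M), OrbitCom→Band F ($300M), AzureWave→Band A ($408M); total welfare W = $3221M.
Meridian receives Band C at value $698M, so the others get W − 698 = $2523M.
Without Meridian: best allocation of the remaining 4 bidders over all 5 bands is ClearBand→Band D ($868M), PeakComm→Band B ($947M), OrbitCom→Band C ($540M), AzureWave→Band A ($408M), total $2763M.
VCG payment = (others' best without Meridian) − (others' welfare with Meridian) = 2763 − 2523 = $240M.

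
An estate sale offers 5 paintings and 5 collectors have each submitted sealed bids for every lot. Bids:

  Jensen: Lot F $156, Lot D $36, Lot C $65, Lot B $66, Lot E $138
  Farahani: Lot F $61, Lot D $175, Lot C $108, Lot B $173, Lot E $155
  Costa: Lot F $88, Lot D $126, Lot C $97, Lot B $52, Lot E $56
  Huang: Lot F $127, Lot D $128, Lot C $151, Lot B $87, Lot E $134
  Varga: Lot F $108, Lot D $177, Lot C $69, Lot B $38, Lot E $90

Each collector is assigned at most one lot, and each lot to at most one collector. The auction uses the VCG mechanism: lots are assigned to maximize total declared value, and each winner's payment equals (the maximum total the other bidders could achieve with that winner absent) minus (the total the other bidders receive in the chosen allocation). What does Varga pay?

Efficient allocation: Jensen→Lot F ($156), Farahani→Lot B ($173), Costa→Lot C ($97), Huang→Lot E ($134), Varga→Lot D ($177); total welfare W = $737.
Varga receives Lot D at value $177, so the others get W − 177 = $560.
Without Varga: best allocation of the remaining 4 bidders over all 5 lots is Jensen→Lot F ($156), Farahani→Lot B ($173), Costa→Lot D ($126), Huang→Lot C ($151), total $606.
VCG payment = (others' best without Varga) − (others' welfare with Varga) = 606 − 560 = $46.

Varga pays $46.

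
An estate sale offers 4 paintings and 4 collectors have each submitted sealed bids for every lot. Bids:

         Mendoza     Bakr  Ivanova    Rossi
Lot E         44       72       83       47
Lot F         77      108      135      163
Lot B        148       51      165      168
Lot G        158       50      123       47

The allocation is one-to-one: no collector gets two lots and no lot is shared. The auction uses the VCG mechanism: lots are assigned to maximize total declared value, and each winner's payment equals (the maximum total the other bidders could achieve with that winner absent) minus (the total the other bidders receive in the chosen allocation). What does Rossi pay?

Rossi pays $36.

Efficient allocation: Mendoza→Lot G ($158), Bakr→Lot E ($72), Ivanova→Lot B ($165), Rossi→Lot F ($163); total welfare W = $558.
Rossi receives Lot F at value $163, so the others get W − 163 = $395.
Without Rossi: best allocation of the remaining 3 bidders over all 4 lots is Mendoza→Lot G ($158), Bakr→Lot F ($108), Ivanova→Lot B ($165), total $431.
VCG payment = (others' best without Rossi) − (others' welfare with Rossi) = 431 − 395 = $36.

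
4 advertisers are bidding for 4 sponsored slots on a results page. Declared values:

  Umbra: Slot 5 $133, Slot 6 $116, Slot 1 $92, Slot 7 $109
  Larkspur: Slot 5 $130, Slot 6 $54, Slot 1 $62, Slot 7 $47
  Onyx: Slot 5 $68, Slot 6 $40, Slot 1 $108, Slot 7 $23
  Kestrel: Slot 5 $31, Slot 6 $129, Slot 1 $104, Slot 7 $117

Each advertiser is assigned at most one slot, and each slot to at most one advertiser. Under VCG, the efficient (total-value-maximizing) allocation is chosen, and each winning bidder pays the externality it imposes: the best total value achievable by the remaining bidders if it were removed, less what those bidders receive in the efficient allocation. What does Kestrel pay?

Kestrel pays $7.

Efficient allocation: Umbra→Slot 7 ($109), Larkspur→Slot 5 ($130), Onyx→Slot 1 ($108), Kestrel→Slot 6 ($129); total welfare W = $476.
Kestrel receives Slot 6 at value $129, so the others get W − 129 = $347.
Without Kestrel: best allocation of the remaining 3 bidders over all 4 slots is Umbra→Slot 6 ($116), Larkspur→Slot 5 ($130), Onyx→Slot 1 ($108), total $354.
VCG payment = (others' best without Kestrel) − (others' welfare with Kestrel) = 354 − 347 = $7.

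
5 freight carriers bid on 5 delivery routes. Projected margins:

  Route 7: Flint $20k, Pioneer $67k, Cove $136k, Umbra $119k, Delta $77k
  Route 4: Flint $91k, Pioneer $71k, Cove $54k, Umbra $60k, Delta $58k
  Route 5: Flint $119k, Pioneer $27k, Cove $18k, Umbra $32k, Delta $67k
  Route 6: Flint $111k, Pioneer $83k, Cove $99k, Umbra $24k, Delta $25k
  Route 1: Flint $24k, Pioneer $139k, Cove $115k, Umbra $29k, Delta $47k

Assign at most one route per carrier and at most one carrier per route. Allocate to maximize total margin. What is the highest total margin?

Treat this as an assignment problem: match each carrier to one route.
Optimal: Flint→Route 5 ($119k), Pioneer→Route 1 ($139k), Cove→Route 6 ($99k), Umbra→Route 7 ($119k), Delta→Route 4 ($58k) — total 119+139+99+119+58 = $534k.
Column-greedy (each route in turn goes to its best remaining carrier) gives $406k, worse by 128.
Swapping Umbra↔Pioneer (Umbra→Route 1 $29k, Pioneer→Route 7 $67k) loses 162.
No other one-to-one assignment exceeds $534k.

Max total: $534k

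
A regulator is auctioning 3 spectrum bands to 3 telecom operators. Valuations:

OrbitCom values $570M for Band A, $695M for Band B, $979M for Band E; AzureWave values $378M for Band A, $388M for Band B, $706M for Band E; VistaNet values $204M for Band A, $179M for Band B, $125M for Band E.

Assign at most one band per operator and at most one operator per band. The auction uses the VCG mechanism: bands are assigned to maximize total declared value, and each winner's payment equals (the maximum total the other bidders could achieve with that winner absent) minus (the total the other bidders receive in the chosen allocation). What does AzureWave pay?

AzureWave pays $284M.

Efficient allocation: OrbitCom→Band B ($695M), AzureWave→Band E ($706M), VistaNet→Band A ($204M); total welfare W = $1605M.
AzureWave receives Band E at value $706M, so the others get W − 706 = $899M.
Without AzureWave: best allocation of the remaining 2 bidders over all 3 bands is OrbitCom→Band E ($979M), VistaNet→Band A ($204M), total $1183M.
VCG payment = (others' best without AzureWave) − (others' welfare with AzureWave) = 1183 − 899 = $284M.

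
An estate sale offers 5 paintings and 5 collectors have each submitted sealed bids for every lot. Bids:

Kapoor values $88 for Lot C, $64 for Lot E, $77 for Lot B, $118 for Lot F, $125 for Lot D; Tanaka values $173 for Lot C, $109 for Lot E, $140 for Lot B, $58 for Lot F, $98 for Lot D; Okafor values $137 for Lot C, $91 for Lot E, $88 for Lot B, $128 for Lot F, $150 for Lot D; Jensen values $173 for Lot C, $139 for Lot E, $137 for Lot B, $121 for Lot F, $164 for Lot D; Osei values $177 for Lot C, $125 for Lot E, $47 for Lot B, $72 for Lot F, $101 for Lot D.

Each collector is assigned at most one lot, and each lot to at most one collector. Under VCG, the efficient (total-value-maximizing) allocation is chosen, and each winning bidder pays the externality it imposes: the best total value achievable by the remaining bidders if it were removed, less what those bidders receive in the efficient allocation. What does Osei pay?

Efficient allocation: Kapoor→Lot F ($118), Tanaka→Lot B ($140), Okafor→Lot D ($150), Jensen→Lot E ($139), Osei→Lot C ($177); total welfare W = $724.
Osei receives Lot C at value $177, so the others get W − 177 = $547.
Without Osei: best allocation of the remaining 4 bidders over all 5 lots is Kapoor→Lot F ($118), Tanaka→Lot B ($140), Okafor→Lot D ($150), Jensen→Lot C ($173), total $581.
VCG payment = (others' best without Osei) − (others' welfare with Osei) = 581 − 547 = $34.

Osei pays $34.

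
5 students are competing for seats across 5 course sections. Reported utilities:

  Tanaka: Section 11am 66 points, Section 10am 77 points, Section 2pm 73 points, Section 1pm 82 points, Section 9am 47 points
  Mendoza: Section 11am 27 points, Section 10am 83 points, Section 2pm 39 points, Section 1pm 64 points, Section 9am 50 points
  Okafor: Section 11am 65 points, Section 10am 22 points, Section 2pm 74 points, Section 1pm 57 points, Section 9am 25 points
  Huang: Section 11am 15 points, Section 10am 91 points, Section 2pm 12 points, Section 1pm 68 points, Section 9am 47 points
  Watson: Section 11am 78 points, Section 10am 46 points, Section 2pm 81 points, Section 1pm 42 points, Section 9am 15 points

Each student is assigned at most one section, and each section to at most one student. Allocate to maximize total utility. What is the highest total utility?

This is the linear assignment problem.
Optimal: Tanaka→Section 1pm (82 points), Mendoza→Section 9am (50 points), Okafor→Section 2pm (74 points), Huang→Section 10am (91 points), Watson→Section 11am (78 points) — total 82+50+74+91+78 = 375 points.
Max-entry greedy (repeatedly take the single best remaining cell) gives 369 points, worse by 6.

Max total: 375 points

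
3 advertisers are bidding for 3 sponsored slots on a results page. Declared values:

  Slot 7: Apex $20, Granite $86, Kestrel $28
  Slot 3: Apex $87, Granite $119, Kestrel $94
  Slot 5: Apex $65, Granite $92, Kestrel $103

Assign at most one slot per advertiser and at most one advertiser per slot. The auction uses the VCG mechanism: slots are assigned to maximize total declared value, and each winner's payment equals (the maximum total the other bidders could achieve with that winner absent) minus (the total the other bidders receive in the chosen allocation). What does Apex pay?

Efficient allocation: Apex→Slot 3 ($87), Granite→Slot 7 ($86), Kestrel→Slot 5 ($103); total welfare W = $276.
Apex receives Slot 3 at value $87, so the others get W − 87 = $189.
Without Apex: best allocation of the remaining 2 bidders over all 3 slots is Granite→Slot 3 ($119), Kestrel→Slot 5 ($103), total $222.
VCG payment = (others' best without Apex) − (others' welfare with Apex) = 222 − 189 = $33.

Apex pays $33.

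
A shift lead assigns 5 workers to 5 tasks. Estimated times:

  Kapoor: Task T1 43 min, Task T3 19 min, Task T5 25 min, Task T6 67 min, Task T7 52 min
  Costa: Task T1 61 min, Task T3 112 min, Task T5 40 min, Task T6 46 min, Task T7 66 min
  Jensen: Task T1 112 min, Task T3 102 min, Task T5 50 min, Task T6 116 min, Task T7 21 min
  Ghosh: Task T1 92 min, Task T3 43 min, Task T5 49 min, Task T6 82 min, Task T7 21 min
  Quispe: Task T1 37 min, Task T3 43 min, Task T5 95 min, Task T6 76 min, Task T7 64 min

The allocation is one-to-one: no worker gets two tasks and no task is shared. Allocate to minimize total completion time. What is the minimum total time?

Optimal: Kapoor→Task T3 (19 min), Costa→Task T6 (46 min), Jensen→Task T7 (21 min), Ghosh→Task T5 (49 min), Quispe→Task T1 (37 min) — total 19+46+21+49+37 = 172 min.
Row-greedy (each worker in turn takes its cheapest remaining task) gives 199 min, worse by 27.
Checked against all permutations: 172 min is optimal.

Minimum total: 172 min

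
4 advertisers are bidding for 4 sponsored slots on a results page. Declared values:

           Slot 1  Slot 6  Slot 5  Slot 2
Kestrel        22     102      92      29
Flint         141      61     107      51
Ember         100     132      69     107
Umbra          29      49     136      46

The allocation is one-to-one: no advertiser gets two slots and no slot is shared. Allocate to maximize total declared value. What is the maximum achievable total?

Maximum total: $486

Optimal: Kestrel→Slot 6 ($102), Flint→Slot 1 ($141), Ember→Slot 2 ($107), Umbra→Slot 5 ($136) — total 102+141+107+136 = $486.
Max-entry greedy (repeatedly take the single best remaining cell) gives $438, worse by 48.
Next-best assignment: Kestrel→Slot 2, Flint→Slot 1, Ember→Slot 6, Umbra→Slot 5 = $438.
Every other assignment is strictly worse.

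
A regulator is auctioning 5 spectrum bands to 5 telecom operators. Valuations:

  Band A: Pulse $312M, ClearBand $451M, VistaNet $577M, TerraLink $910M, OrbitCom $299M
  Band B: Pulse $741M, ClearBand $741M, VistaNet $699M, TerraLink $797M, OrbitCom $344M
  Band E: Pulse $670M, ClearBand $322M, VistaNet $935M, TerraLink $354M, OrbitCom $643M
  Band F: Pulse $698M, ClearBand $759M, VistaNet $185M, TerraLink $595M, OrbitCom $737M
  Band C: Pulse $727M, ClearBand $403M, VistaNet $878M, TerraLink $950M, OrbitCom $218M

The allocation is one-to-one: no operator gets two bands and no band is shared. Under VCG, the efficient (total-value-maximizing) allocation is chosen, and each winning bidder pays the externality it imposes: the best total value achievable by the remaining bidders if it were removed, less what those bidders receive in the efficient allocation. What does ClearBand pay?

Efficient allocation: Pulse→Band C ($727M), ClearBand→Band B ($741M), VistaNet→Band E ($935M), TerraLink→Band A ($910M), OrbitCom→Band F ($737M); total welfare W = $4050M.
ClearBand receives Band B at value $741M, so the others get W − 741 = $3309M.
Without ClearBand: best allocation of the remaining 4 bidders over all 5 bands is Pulse→Band B ($741M), VistaNet→Band E ($935M), TerraLink→Band C ($950M), OrbitCom→Band F ($737M), total $3363M.
VCG payment = (others' best without ClearBand) − (others' welfare with ClearBand) = 3363 − 3309 = $54M.

ClearBand pays $54M.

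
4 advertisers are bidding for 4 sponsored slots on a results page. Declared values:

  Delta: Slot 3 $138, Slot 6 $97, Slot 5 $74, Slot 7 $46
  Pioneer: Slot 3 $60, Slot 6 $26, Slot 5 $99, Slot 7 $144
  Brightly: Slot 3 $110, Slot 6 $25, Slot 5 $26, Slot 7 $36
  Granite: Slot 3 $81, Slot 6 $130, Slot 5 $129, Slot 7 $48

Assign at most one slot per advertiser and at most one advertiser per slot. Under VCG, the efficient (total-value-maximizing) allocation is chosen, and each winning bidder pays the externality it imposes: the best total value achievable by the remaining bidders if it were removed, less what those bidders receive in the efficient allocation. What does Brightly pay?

Brightly pays $42.

Efficient allocation: Delta→Slot 6 ($97), Pioneer→Slot 7 ($144), Brightly→Slot 3 ($110), Granite→Slot 5 ($129); total welfare W = $480.
Brightly receives Slot 3 at value $110, so the others get W − 110 = $370.
Without Brightly: best allocation of the remaining 3 bidders over all 4 slots is Delta→Slot 3 ($138), Pioneer→Slot 7 ($144), Granite→Slot 6 ($130), total $412.
VCG payment = (others' best without Brightly) − (others' welfare with Brightly) = 412 − 370 = $42.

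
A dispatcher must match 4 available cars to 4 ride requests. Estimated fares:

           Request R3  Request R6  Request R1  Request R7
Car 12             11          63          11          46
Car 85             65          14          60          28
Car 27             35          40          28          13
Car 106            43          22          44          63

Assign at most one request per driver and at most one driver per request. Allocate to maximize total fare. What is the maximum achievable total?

Optimal: Car 12→Request R6 ($63), Car 85→Request R1 ($60), Car 27→Request R3 ($35), Car 106→Request R7 ($63) — total 63+60+35+63 = $221.
Max-entry greedy (repeatedly take the single best remaining cell) gives $219, worse by 2.

Maximum total: $221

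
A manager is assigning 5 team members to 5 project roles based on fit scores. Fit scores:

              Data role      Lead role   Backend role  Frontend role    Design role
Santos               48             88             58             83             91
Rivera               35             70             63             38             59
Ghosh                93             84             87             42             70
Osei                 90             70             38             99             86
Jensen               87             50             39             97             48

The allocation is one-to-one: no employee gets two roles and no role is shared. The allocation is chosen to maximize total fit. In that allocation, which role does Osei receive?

Optimal: Santos→Design role (91 pts), Rivera→Lead role (70 pts), Ghosh→Backend role (87 pts), Osei→Data role (90 pts), Jensen→Frontend role (97 pts) — total 91+70+87+90+97 = 435 pts.
Column-greedy (each role in turn goes to its best remaining employee) gives 391 pts, worse by 44.
Osei's own top role is Frontend role (99 pts), but forcing Osei→Frontend role and reassigning the rest optimally gives only 434 pts — worse by 1.

Osei receives Data role.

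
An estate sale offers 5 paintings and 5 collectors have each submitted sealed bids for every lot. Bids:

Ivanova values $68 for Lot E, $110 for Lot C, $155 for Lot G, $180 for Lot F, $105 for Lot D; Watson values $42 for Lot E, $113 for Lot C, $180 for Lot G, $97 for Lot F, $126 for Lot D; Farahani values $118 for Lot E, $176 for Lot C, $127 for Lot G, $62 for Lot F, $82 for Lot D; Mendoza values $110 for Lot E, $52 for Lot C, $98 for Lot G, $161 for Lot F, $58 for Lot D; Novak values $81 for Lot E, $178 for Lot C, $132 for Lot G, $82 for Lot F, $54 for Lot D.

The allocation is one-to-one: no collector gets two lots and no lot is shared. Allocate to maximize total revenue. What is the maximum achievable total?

Max total: $742

Optimal: Ivanova→Lot D ($105), Watson→Lot G ($180), Farahani→Lot E ($118), Mendoza→Lot F ($161), Novak→Lot C ($178) — total 105+180+118+161+178 = $742.
Column-greedy (each lot in turn goes to its best remaining collector) gives $714, worse by 28.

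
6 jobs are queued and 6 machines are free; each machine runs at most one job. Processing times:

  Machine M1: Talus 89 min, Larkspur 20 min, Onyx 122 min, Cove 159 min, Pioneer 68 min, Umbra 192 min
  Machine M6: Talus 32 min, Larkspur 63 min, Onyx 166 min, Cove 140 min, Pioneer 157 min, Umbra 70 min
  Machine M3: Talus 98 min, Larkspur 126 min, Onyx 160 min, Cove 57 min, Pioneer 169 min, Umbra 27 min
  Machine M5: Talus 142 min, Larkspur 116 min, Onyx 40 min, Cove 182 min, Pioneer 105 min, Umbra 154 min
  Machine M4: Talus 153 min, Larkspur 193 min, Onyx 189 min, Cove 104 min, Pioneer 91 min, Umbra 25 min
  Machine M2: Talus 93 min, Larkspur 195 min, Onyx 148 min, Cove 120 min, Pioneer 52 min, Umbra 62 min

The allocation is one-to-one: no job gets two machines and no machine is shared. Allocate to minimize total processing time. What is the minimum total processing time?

Optimal: Talus→Machine M6 (32 min), Larkspur→Machine M1 (20 min), Onyx→Machine M5 (40 min), Cove→Machine M3 (57 min), Pioneer→Machine M2 (52 min), Umbra→Machine M4 (25 min) — total 32+20+40+57+52+25 = 226 min.
Column-greedy (each machine in turn goes to its cheapest remaining job) gives 330 min, worse by 104.
Next-best assignment: Talus→Machine M6, Larkspur→Machine M1, Onyx→Machine M5, Cove→Machine M4, Pioneer→Machine M2, Umbra→Machine M3 = 275 min.
Swapping Umbra↔Larkspur (Umbra→Machine M1 192 min, Larkspur→Machine M4 193 min) adds 340.

Minimum total: 226 min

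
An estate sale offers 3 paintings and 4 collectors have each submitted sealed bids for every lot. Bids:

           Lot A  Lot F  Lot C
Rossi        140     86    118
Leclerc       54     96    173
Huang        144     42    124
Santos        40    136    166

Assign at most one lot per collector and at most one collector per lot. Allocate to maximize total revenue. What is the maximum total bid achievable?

Optimal: Huang→Lot A ($144), Santos→Lot F ($136), Leclerc→Lot C ($173) — total 144+136+173 = $453.
Row-greedy (each collector in turn takes its best remaining lot) gives $355, worse by 98.
Every other assignment is strictly worse.

Max total: $453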